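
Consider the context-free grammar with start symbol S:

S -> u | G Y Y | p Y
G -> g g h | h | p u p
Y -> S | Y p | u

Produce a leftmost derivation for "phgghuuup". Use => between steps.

S=>pY=>pYp=>pSp=>pGYYp=>phYYp=>phSYp=>phGYYYp=>phgghYYYp=>phgghSYYp=>phgghuYYp=>phgghuuYp=>phgghuuup

S => pY   [S -> p Y]
pY => pYp   [Y -> Y p]
pYp => pSp   [Y -> S]
pSp => pGYYp   [S -> G Y Y]
pGYYp => phYYp   [G -> h]
phYYp => phSYp   [Y -> S]
phSYp => phGYYYp   [S -> G Y Y]
phGYYYp => phgghYYYp   [G -> g g h]
phgghYYYp => phgghSYYp   [Y -> S]
phgghSYYp => phgghuYYp   [S -> u]
phgghuYYp => phgghuuYp   [Y -> u]
phgghuuYp => phgghuuup   [Y -> u]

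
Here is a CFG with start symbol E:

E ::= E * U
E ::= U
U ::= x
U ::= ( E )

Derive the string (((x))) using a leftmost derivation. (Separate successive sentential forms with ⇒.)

E ⇒ U   [E ::= U]
U ⇒ (E)   [U ::= ( E )]
(E) ⇒ (U)   [E ::= U]
(U) ⇒ ((E))   [U ::= ( E )]
((E)) ⇒ ((U))   [E ::= U]
((U)) ⇒ (((E)))   [U ::= ( E )]
(((E))) ⇒ (((U)))   [E ::= U]
(((U))) ⇒ (((x)))   [U ::= x]

E ⇒ U ⇒ (E) ⇒ (U) ⇒ ((E)) ⇒ ((U)) ⇒ (((E))) ⇒ (((U))) ⇒ (((x)))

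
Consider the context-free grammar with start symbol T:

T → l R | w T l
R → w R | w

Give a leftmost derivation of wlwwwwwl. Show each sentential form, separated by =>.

T=>wTl=>wlRl=>wlwRl=>wlwwRl=>wlwwwRl=>wlwwwwRl=>wlwwwwwl

T => wTl   [T → w T l]
wTl => wlRl   [T → l R]
wlRl => wlwRl   [R → w R]
wlwRl => wlwwRl   [R → w R]
wlwwRl => wlwwwRl   [R → w R]
wlwwwRl => wlwwwwRl   [R → w R]
wlwwwwRl => wlwwwwwl   [R → w]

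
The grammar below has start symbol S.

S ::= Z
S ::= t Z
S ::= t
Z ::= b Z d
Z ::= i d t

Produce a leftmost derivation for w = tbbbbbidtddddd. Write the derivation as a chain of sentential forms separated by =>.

S => tZ => tbZd => tbbZdd => tbbbZddd => tbbbbZdddd => tbbbbbZddddd => tbbbbbidtddddd

S => tZ   [S ::= t Z]
tZ => tbZd   [Z ::= b Z d]
tbZd => tbbZdd   [Z ::= b Z d]
tbbZdd => tbbbZddd   [Z ::= b Z d]
tbbbZddd => tbbbbZdddd   [Z ::= b Z d]
tbbbbZdddd => tbbbbbZddddd   [Z ::= b Z d]
tbbbbbZddddd => tbbbbbidtddddd   [Z ::= i d t]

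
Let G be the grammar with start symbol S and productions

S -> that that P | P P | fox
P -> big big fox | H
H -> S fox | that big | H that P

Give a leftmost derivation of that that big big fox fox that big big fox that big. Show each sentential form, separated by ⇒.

S ⇒ P P   [S -> P P]
P P ⇒ H P   [P -> H]
H P ⇒ H that P P   [H -> H that P]
H that P P ⇒ S fox that P P   [H -> S fox]
S fox that P P ⇒ that that P fox that P P   [S -> that that P]
that that P fox that P P ⇒ that that big big fox fox that P P   [P -> big big fox]
that that big big fox fox that P P ⇒ that that big big fox fox that big big fox P   [P -> big big fox]
that that big big fox fox that big big fox P ⇒ that that big big fox fox that big big fox H   [P -> H]
that that big big fox fox that big big fox H ⇒ that that big big fox fox that big big fox that big   [H -> that big]

S ⇒ P P ⇒ H P ⇒ H that P P ⇒ S fox that P P ⇒ that that P fox that P P ⇒ that that big big fox fox that P P ⇒ that that big big fox fox that big big fox P ⇒ that that big big fox fox that big big fox H ⇒ that that big big fox fox that big big fox that big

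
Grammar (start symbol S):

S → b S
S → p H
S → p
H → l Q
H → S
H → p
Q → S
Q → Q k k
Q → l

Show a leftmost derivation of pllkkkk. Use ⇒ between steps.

S ⇒ pH ⇒ plQ ⇒ plQkk ⇒ plQkkkk ⇒ pllkkkk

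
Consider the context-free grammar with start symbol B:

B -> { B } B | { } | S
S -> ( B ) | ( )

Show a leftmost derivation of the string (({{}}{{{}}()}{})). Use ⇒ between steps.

B ⇒ S ⇒ (B) ⇒ (S) ⇒ ((B)) ⇒ (({B}B)) ⇒ (({{}}B)) ⇒ (({{}}{B}B)) ⇒ (({{}}{{B}B}B)) ⇒ (({{}}{{{}}B}B)) ⇒ (({{}}{{{}}S}B)) ⇒ (({{}}{{{}}()}B)) ⇒ (({{}}{{{}}()}{}))

B ⇒ S   [B -> S]
S ⇒ (B)   [S -> ( B )]
(B) ⇒ (S)   [B -> S]
(S) ⇒ ((B))   [S -> ( B )]
((B)) ⇒ (({B}B))   [B -> { B } B]
(({B}B)) ⇒ (({{}}B))   [B -> { }]
(({{}}B)) ⇒ (({{}}{B}B))   [B -> { B } B]
(({{}}{B}B)) ⇒ (({{}}{{B}B}B))   [B -> { B } B]
(({{}}{{B}B}B)) ⇒ (({{}}{{{}}B}B))   [B -> { }]
(({{}}{{{}}B}B)) ⇒ (({{}}{{{}}S}B))   [B -> S]
(({{}}{{{}}S}B)) ⇒ (({{}}{{{}}()}B))   [S -> ( )]
(({{}}{{{}}()}B)) ⇒ (({{}}{{{}}()}{}))   [B -> { }]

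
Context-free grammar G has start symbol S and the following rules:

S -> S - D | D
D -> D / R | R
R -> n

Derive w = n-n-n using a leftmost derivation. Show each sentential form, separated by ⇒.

S ⇒ S-D   [S -> S - D]
S-D ⇒ S-D-D   [S -> S - D]
S-D-D ⇒ D-D-D   [S -> D]
D-D-D ⇒ R-D-D   [D -> R]
R-D-D ⇒ n-D-D   [R -> n]
n-D-D ⇒ n-R-D   [D -> R]
n-R-D ⇒ n-n-D   [R -> n]
n-n-D ⇒ n-n-R   [D -> R]
n-n-R ⇒ n-n-n   [R -> n]

S ⇒ S-D ⇒ S-D-D ⇒ D-D-D ⇒ R-D-D ⇒ n-D-D ⇒ n-R-D ⇒ n-n-D ⇒ n-n-R ⇒ n-n-n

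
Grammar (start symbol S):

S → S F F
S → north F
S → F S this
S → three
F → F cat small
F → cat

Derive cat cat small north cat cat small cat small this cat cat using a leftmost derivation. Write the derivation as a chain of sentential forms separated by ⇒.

S ⇒ S F F   [S → S F F]
S F F ⇒ F S this F F   [S → F S this]
F S this F F ⇒ F cat small S this F F   [F → F cat small]
F cat small S this F F ⇒ cat cat small S this F F   [F → cat]
cat cat small S this F F ⇒ cat cat small north F this F F   [S → north F]
cat cat small north F this F F ⇒ cat cat small north F cat small this F F   [F → F cat small]
cat cat small north F cat small this F F ⇒ cat cat small north F cat small cat small this F F   [F → F cat small]
cat cat small north F cat small cat small this F F ⇒ cat cat small north cat cat small cat small this F F   [F → cat]
cat cat small north cat cat small cat small this F F ⇒ cat cat small north cat cat small cat small this cat F   [F → cat]
cat cat small north cat cat small cat small this cat F ⇒ cat cat small north cat cat small cat small this cat cat   [F → cat]

S ⇒ S F F ⇒ F S this F F ⇒ F cat small S this F F ⇒ cat cat small S this F F ⇒ cat cat small north F this F F ⇒ cat cat small north F cat small this F F ⇒ cat cat small north F cat small cat small this F F ⇒ cat cat small north cat cat small cat small this F F ⇒ cat cat small north cat cat small cat small this cat F ⇒ cat cat small north cat cat small cat small this cat cat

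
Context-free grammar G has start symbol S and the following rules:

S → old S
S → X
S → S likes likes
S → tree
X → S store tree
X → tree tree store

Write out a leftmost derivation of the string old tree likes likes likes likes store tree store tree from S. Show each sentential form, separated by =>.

S => X   [S → X]
X => S store tree   [X → S store tree]
S store tree => old S store tree   [S → old S]
old S store tree => old X store tree   [S → X]
old X store tree => old S store tree store tree   [X → S store tree]
old S store tree store tree => old S likes likes store tree store tree   [S → S likes likes]
old S likes likes store tree store tree => old S likes likes likes likes store tree store tree   [S → S likes likes]
old S likes likes likes likes store tree store tree => old tree likes likes likes likes store tree store tree   [S → tree]

S => X => S store tree => old S store tree => old X store tree => old S store tree store tree => old S likes likes store tree store tree => old S likes likes likes likes store tree store tree => old tree likes likes likes likes store tree store tree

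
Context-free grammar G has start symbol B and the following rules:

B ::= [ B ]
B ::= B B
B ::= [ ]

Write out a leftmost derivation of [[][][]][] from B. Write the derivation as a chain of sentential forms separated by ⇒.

B ⇒ BB ⇒ [B]B ⇒ [BB]B ⇒ [BBB]B ⇒ [[]BB]B ⇒ [[][]B]B ⇒ [[][][]]B ⇒ [[][][]][]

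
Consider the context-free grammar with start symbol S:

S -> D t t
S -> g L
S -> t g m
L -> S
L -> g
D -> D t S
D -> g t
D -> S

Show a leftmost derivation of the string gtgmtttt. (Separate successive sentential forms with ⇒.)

S ⇒ gL   [S -> g L]
gL ⇒ gS   [L -> S]
gS ⇒ gDtt   [S -> D t t]
gDtt ⇒ gStt   [D -> S]
gStt ⇒ gDtttt   [S -> D t t]
gDtttt ⇒ gStttt   [D -> S]
gStttt ⇒ gtgmtttt   [S -> t g m]

S⇒gL⇒gS⇒gDtt⇒gStt⇒gDtttt⇒gStttt⇒gtgmtttt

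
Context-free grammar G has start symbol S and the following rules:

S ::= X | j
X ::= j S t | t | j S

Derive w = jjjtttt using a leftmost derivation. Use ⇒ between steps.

S ⇒ X   [S ::= X]
X ⇒ jSt   [X ::= j S t]
jSt ⇒ jXt   [S ::= X]
jXt ⇒ jjStt   [X ::= j S t]
jjStt ⇒ jjXtt   [S ::= X]
jjXtt ⇒ jjjSttt   [X ::= j S t]
jjjSttt ⇒ jjjXttt   [S ::= X]
jjjXttt ⇒ jjjtttt   [X ::= t]

S⇒X⇒jSt⇒jXt⇒jjStt⇒jjXtt⇒jjjSttt⇒jjjXttt⇒jjjtttt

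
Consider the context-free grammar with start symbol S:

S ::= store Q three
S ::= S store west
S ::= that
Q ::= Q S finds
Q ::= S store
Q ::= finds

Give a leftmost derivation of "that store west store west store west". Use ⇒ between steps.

S ⇒ S store west ⇒ S store west store west ⇒ S store west store west store west ⇒ that store west store west store west

S ⇒ S store west   [S ::= S store west]
S store west ⇒ S store west store west   [S ::= S store west]
S store west store west ⇒ S store west store west store west   [S ::= S store west]
S store west store west store west ⇒ that store west store west store west   [S ::= that]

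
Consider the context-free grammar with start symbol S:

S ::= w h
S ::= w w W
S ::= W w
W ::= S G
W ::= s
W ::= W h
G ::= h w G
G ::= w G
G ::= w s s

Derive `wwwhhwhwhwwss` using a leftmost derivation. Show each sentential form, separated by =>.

S => wwW   [S ::= w w W]
wwW => wwSG   [W ::= S G]
wwSG => wwwhG   [S ::= w h]
wwwhG => wwwhhwG   [G ::= h w G]
wwwhhwG => wwwhhwhwG   [G ::= h w G]
wwwhhwhwG => wwwhhwhwhwG   [G ::= h w G]
wwwhhwhwhwG => wwwhhwhwhwwss   [G ::= w s s]

S => wwW => wwSG => wwwhG => wwwhhwG => wwwhhwhwG => wwwhhwhwhwG => wwwhhwhwhwwss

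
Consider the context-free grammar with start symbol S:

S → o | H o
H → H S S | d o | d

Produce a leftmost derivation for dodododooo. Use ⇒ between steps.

S ⇒ Ho   [S → H o]
Ho ⇒ HSSo   [H → H S S]
HSSo ⇒ doSSo   [H → d o]
doSSo ⇒ doHoSo   [S → H o]
doHoSo ⇒ dodoSo   [H → d]
dodoSo ⇒ dodoHoo   [S → H o]
dodoHoo ⇒ dodoHSSoo   [H → H S S]
dodoHSSoo ⇒ dododSSoo   [H → d]
dododSSoo ⇒ dododoSoo   [S → o]
dododoSoo ⇒ dododoHooo   [S → H o]
dododoHooo ⇒ dodododooo   [H → d]

S ⇒ Ho ⇒ HSSo ⇒ doSSo ⇒ doHoSo ⇒ dodoSo ⇒ dodoHoo ⇒ dodoHSSoo ⇒ dododSSoo ⇒ dododoSoo ⇒ dododoHooo ⇒ dodododooo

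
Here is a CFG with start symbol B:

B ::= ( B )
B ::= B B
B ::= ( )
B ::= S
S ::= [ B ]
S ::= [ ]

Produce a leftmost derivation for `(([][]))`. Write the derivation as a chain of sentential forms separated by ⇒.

B ⇒ (B)   [B ::= ( B )]
(B) ⇒ ((B))   [B ::= ( B )]
((B)) ⇒ ((BB))   [B ::= B B]
((BB)) ⇒ ((SB))   [B ::= S]
((SB)) ⇒ (([]B))   [S ::= [ ]]
(([]B)) ⇒ (([]S))   [B ::= S]
(([]S)) ⇒ (([][]))   [S ::= [ ]]

B⇒(B)⇒((B))⇒((BB))⇒((SB))⇒(([]B))⇒(([]S))⇒(([][]))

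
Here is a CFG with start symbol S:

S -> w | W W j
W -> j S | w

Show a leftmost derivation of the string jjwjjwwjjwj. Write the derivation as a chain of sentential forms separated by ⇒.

S ⇒ WWj ⇒ jSWj ⇒ jWWjWj ⇒ jjSWjWj ⇒ jjwWjWj ⇒ jjwjSjWj ⇒ jjwjWWjjWj ⇒ jjwjjSWjjWj ⇒ jjwjjwWjjWj ⇒ jjwjjwwjjWj ⇒ jjwjjwwjjwj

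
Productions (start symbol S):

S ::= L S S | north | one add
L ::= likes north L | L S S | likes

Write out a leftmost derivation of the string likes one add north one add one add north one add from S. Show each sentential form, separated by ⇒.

S ⇒ L S S ⇒ L S S S S ⇒ L S S S S S S ⇒ likes S S S S S S ⇒ likes one add S S S S S ⇒ likes one add north S S S S ⇒ likes one add north one add S S S ⇒ likes one add north one add one add S S ⇒ likes one add north one add one add north S ⇒ likes one add north one add one add north one add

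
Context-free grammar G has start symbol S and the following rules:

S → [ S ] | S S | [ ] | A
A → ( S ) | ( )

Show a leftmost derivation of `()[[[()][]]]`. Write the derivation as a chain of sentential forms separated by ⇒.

S⇒SS⇒AS⇒()S⇒()[S]⇒()[[S]]⇒()[[SS]]⇒()[[[S]S]]⇒()[[[A]S]]⇒()[[[()]S]]⇒()[[[()][]]]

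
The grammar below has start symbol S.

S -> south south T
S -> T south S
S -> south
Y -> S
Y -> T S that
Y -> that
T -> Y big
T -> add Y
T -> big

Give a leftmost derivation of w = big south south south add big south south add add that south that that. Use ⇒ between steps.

S ⇒ T south S   [S -> T south S]
T south S ⇒ big south S   [T -> big]
big south S ⇒ big south south south T   [S -> south south T]
big south south south T ⇒ big south south south add Y   [T -> add Y]
big south south south add Y ⇒ big south south south add T S that   [Y -> T S that]
big south south south add T S that ⇒ big south south south add big S that   [T -> big]
big south south south add big S that ⇒ big south south south add big south south T that   [S -> south south T]
big south south south add big south south T that ⇒ big south south south add big south south add Y that   [T -> add Y]
big south south south add big south south add Y that ⇒ big south south south add big south south add T S that that   [Y -> T S that]
big south south south add big south south add T S that that ⇒ big south south south add big south south add add Y S that that   [T -> add Y]
big south south south add big south south add add Y S that that ⇒ big south south south add big south south add add that S that that   [Y -> that]
big south south south add big south south add add that S that that ⇒ big south south south add big south south add add that south that that   [S -> south]

S ⇒ T south S ⇒ big south S ⇒ big south south south T ⇒ big south south south add Y ⇒ big south south south add T S that ⇒ big south south south add big S that ⇒ big south south south add big south south T that ⇒ big south south south add big south south add Y that ⇒ big south south south add big south south add T S that that ⇒ big south south south add big south south add add Y S that that ⇒ big south south south add big south south add add that S that that ⇒ big south south south add big south south add add that south that that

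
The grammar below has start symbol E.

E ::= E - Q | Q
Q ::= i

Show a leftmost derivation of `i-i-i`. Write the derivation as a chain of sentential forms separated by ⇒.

E ⇒ E-Q ⇒ E-Q-Q ⇒ Q-Q-Q ⇒ i-Q-Q ⇒ i-i-Q ⇒ i-i-i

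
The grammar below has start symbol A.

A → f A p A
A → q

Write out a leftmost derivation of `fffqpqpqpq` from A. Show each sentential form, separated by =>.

A => fApA => ffApApA => fffApApApA => fffqpApApA => fffqpqpApA => fffqpqpqpA => fffqpqpqpq

A => fApA   [A → f A p A]
fApA => ffApApA   [A → f A p A]
ffApApA => fffApApApA   [A → f A p A]
fffApApApA => fffqpApApA   [A → q]
fffqpApApA => fffqpqpApA   [A → q]
fffqpqpApA => fffqpqpqpA   [A → q]
fffqpqpqpA => fffqpqpqpq   [A → q]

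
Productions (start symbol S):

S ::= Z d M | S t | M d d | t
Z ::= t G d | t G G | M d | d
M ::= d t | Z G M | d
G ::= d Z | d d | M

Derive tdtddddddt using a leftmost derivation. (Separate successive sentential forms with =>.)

S => St   [S ::= S t]
St => ZdMt   [S ::= Z d M]
ZdMt => tGddMt   [Z ::= t G d]
tGddMt => tdZddMt   [G ::= d Z]
tdZddMt => tdtGGddMt   [Z ::= t G G]
tdtGGddMt => tdtMGddMt   [G ::= M]
tdtMGddMt => tdtdGddMt   [M ::= d]
tdtdGddMt => tdtddZddMt   [G ::= d Z]
tdtddZddMt => tdtdddddMt   [Z ::= d]
tdtdddddMt => tdtddddddt   [M ::= d]

S => St => ZdMt => tGddMt => tdZddMt => tdtGGddMt => tdtMGddMt => tdtdGddMt => tdtddZddMt => tdtdddddMt => tdtddddddt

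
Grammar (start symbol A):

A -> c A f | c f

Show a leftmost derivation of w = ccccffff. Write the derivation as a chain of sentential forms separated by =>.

A=>cAf=>ccAff=>cccAfff=>ccccffff

A => cAf   [A -> c A f]
cAf => ccAff   [A -> c A f]
ccAff => cccAfff   [A -> c A f]
cccAfff => ccccffff   [A -> c f]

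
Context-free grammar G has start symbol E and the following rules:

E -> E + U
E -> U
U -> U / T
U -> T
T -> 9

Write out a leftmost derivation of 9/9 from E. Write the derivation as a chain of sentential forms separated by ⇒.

E ⇒ U ⇒ U/T ⇒ T/T ⇒ 9/T ⇒ 9/9

E ⇒ U   [E -> U]
U ⇒ U/T   [U -> U / T]
U/T ⇒ T/T   [U -> T]
T/T ⇒ 9/T   [T -> 9]
9/T ⇒ 9/9   [T -> 9]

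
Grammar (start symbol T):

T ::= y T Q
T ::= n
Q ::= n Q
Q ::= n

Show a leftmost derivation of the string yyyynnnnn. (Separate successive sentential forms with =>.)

T => yTQ => yyTQQ => yyyTQQQ => yyyyTQQQQ => yyyynQQQQ => yyyynnQQQ => yyyynnnQQ => yyyynnnnQ => yyyynnnnn

T => yTQ   [T ::= y T Q]
yTQ => yyTQQ   [T ::= y T Q]
yyTQQ => yyyTQQQ   [T ::= y T Q]
yyyTQQQ => yyyyTQQQQ   [T ::= y T Q]
yyyyTQQQQ => yyyynQQQQ   [T ::= n]
yyyynQQQQ => yyyynnQQQ   [Q ::= n]
yyyynnQQQ => yyyynnnQQ   [Q ::= n]
yyyynnnQQ => yyyynnnnQ   [Q ::= n]
yyyynnnnQ => yyyynnnnn   [Q ::= n]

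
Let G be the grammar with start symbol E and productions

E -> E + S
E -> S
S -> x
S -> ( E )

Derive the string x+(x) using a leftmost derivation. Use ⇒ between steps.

E ⇒ E+S ⇒ S+S ⇒ x+S ⇒ x+(E) ⇒ x+(S) ⇒ x+(x)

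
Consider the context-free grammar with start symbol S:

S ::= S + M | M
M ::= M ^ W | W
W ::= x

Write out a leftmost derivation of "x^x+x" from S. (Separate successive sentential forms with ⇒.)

S ⇒ S+M   [S ::= S + M]
S+M ⇒ M+M   [S ::= M]
M+M ⇒ M^W+M   [M ::= M ^ W]
M^W+M ⇒ W^W+M   [M ::= W]
W^W+M ⇒ x^W+M   [W ::= x]
x^W+M ⇒ x^x+M   [W ::= x]
x^x+M ⇒ x^x+W   [M ::= W]
x^x+W ⇒ x^x+x   [W ::= x]

S ⇒ S+M ⇒ M+M ⇒ M^W+M ⇒ W^W+M ⇒ x^W+M ⇒ x^x+M ⇒ x^x+W ⇒ x^x+x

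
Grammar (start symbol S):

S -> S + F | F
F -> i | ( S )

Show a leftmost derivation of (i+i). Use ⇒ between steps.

S ⇒ F   [S -> F]
F ⇒ (S)   [F -> ( S )]
(S) ⇒ (S+F)   [S -> S + F]
(S+F) ⇒ (F+F)   [S -> F]
(F+F) ⇒ (i+F)   [F -> i]
(i+F) ⇒ (i+i)   [F -> i]

S ⇒ F ⇒ (S) ⇒ (S+F) ⇒ (F+F) ⇒ (i+F) ⇒ (i+i)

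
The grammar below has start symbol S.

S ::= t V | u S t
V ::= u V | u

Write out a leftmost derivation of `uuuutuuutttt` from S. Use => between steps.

S => uSt => uuStt => uuuSttt => uuuuStttt => uuuutVtttt => uuuutuVtttt => uuuutuuVtttt => uuuutuuutttt

S => uSt   [S ::= u S t]
uSt => uuStt   [S ::= u S t]
uuStt => uuuSttt   [S ::= u S t]
uuuSttt => uuuuStttt   [S ::= u S t]
uuuuStttt => uuuutVtttt   [S ::= t V]
uuuutVtttt => uuuutuVtttt   [V ::= u V]
uuuutuVtttt => uuuutuuVtttt   [V ::= u V]
uuuutuuVtttt => uuuutuuutttt   [V ::= u]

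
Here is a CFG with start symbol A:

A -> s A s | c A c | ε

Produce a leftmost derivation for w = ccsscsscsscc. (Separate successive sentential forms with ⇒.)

A ⇒ cAc ⇒ ccAcc ⇒ ccsAscc ⇒ ccssAsscc ⇒ ccsscAcsscc ⇒ ccsscsAscsscc ⇒ ccsscsscsscc

A ⇒ cAc   [A -> c A c]
cAc ⇒ ccAcc   [A -> c A c]
ccAcc ⇒ ccsAscc   [A -> s A s]
ccsAscc ⇒ ccssAsscc   [A -> s A s]
ccssAsscc ⇒ ccsscAcsscc   [A -> c A c]
ccsscAcsscc ⇒ ccsscsAscsscc   [A -> s A s]
ccsscsAscsscc ⇒ ccsscsscsscc   [A -> ε]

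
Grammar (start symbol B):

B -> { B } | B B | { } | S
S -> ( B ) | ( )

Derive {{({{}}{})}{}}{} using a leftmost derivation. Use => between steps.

B=>BB=>{B}B=>{BB}B=>{{B}B}B=>{{S}B}B=>{{(B)}B}B=>{{(BB)}B}B=>{{({B}B)}B}B=>{{({{}}B)}B}B=>{{({{}}{})}B}B=>{{({{}}{})}{}}B=>{{({{}}{})}{}}{}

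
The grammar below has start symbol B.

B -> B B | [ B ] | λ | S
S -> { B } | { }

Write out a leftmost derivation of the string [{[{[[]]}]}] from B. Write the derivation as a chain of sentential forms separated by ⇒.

B ⇒ [B]   [B -> [ B ]]
[B] ⇒ [S]   [B -> S]
[S] ⇒ [{B}]   [S -> { B }]
[{B}] ⇒ [{[B]}]   [B -> [ B ]]
[{[B]}] ⇒ [{[S]}]   [B -> S]
[{[S]}] ⇒ [{[{B}]}]   [S -> { B }]
[{[{B}]}] ⇒ [{[{[B]}]}]   [B -> [ B ]]
[{[{[B]}]}] ⇒ [{[{[[B]]}]}]   [B -> [ B ]]
[{[{[[B]]}]}] ⇒ [{[{[[]]}]}]   [B -> λ]

B ⇒ [B] ⇒ [S] ⇒ [{B}] ⇒ [{[B]}] ⇒ [{[S]}] ⇒ [{[{B}]}] ⇒ [{[{[B]}]}] ⇒ [{[{[[B]]}]}] ⇒ [{[{[[]]}]}]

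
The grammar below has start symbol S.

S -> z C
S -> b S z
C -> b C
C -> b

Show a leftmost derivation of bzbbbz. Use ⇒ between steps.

S ⇒ bSz   [S -> b S z]
bSz ⇒ bzCz   [S -> z C]
bzCz ⇒ bzbCz   [C -> b C]
bzbCz ⇒ bzbbCz   [C -> b C]
bzbbCz ⇒ bzbbbz   [C -> b]

S⇒bSz⇒bzCz⇒bzbCz⇒bzbbCz⇒bzbbbz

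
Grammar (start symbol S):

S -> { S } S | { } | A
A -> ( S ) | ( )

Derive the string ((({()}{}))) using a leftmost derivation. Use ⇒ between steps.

S⇒A⇒(S)⇒(A)⇒((S))⇒((A))⇒(((S)))⇒((({S}S)))⇒((({A}S)))⇒((({()}S)))⇒((({()}{})))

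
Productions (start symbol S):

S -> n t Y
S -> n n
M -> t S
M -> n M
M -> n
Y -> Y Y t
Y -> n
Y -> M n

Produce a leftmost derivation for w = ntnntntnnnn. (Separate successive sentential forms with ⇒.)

S ⇒ ntY   [S -> n t Y]
ntY ⇒ ntMn   [Y -> M n]
ntMn ⇒ ntnMn   [M -> n M]
ntnMn ⇒ ntnnMn   [M -> n M]
ntnnMn ⇒ ntnntSn   [M -> t S]
ntnntSn ⇒ ntnntntYn   [S -> n t Y]
ntnntntYn ⇒ ntnntntMnn   [Y -> M n]
ntnntntMnn ⇒ ntnntntnMnn   [M -> n M]
ntnntntnMnn ⇒ ntnntntnnnn   [M -> n]

S⇒ntY⇒ntMn⇒ntnMn⇒ntnnMn⇒ntnntSn⇒ntnntntYn⇒ntnntntMnn⇒ntnntntnMnn⇒ntnntntnnnn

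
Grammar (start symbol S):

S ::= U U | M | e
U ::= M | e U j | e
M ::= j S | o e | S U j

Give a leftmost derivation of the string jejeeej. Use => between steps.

S=>M=>jS=>jUU=>jeU=>jeM=>jejS=>jejM=>jejSUj=>jejUUUj=>jejeUUj=>jejeeUj=>jejeeej

S => M   [S ::= M]
M => jS   [M ::= j S]
jS => jUU   [S ::= U U]
jUU => jeU   [U ::= e]
jeU => jeM   [U ::= M]
jeM => jejS   [M ::= j S]
jejS => jejM   [S ::= M]
jejM => jejSUj   [M ::= S U j]
jejSUj => jejUUUj   [S ::= U U]
jejUUUj => jejeUUj   [U ::= e]
jejeUUj => jejeeUj   [U ::= e]
jejeeUj => jejeeej   [U ::= e]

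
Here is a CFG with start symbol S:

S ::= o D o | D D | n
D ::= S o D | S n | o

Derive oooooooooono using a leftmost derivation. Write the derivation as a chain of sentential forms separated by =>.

S=>oDo=>oSno=>oDDno=>oSoDDno=>ooDooDDno=>ooSoDooDDno=>ooDDoDooDDno=>oooDoDooDDno=>oooooDooDDno=>ooooooooDDno=>oooooooooDno=>oooooooooono

S => oDo   [S ::= o D o]
oDo => oSno   [D ::= S n]
oSno => oDDno   [S ::= D D]
oDDno => oSoDDno   [D ::= S o D]
oSoDDno => ooDooDDno   [S ::= o D o]
ooDooDDno => ooSoDooDDno   [D ::= S o D]
ooSoDooDDno => ooDDoDooDDno   [S ::= D D]
ooDDoDooDDno => oooDoDooDDno   [D ::= o]
oooDoDooDDno => oooooDooDDno   [D ::= o]
oooooDooDDno => ooooooooDDno   [D ::= o]
ooooooooDDno => oooooooooDno   [D ::= o]
oooooooooDno => oooooooooono   [D ::= o]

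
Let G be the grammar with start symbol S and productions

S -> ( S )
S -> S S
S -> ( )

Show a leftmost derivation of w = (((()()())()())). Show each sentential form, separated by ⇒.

S ⇒ (S) ⇒ ((S)) ⇒ ((SS)) ⇒ ((SSS)) ⇒ (((S)SS)) ⇒ (((SS)SS)) ⇒ (((SSS)SS)) ⇒ (((()SS)SS)) ⇒ (((()()S)SS)) ⇒ (((()()())SS)) ⇒ (((()()())()S)) ⇒ (((()()())()()))

S ⇒ (S)   [S -> ( S )]
(S) ⇒ ((S))   [S -> ( S )]
((S)) ⇒ ((SS))   [S -> S S]
((SS)) ⇒ ((SSS))   [S -> S S]
((SSS)) ⇒ (((S)SS))   [S -> ( S )]
(((S)SS)) ⇒ (((SS)SS))   [S -> S S]
(((SS)SS)) ⇒ (((SSS)SS))   [S -> S S]
(((SSS)SS)) ⇒ (((()SS)SS))   [S -> ( )]
(((()SS)SS)) ⇒ (((()()S)SS))   [S -> ( )]
(((()()S)SS)) ⇒ (((()()())SS))   [S -> ( )]
(((()()())SS)) ⇒ (((()()())()S))   [S -> ( )]
(((()()())()S)) ⇒ (((()()())()()))   [S -> ( )]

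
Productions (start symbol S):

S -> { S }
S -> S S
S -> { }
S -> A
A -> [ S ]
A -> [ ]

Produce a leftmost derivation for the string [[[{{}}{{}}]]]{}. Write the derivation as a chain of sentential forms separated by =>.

S => SS => AS => [S]S => [A]S => [[S]]S => [[A]]S => [[[S]]]S => [[[SS]]]S => [[[{S}S]]]S => [[[{{}}S]]]S => [[[{{}}{S}]]]S => [[[{{}}{{}}]]]S => [[[{{}}{{}}]]]{}

S => SS   [S -> S S]
SS => AS   [S -> A]
AS => [S]S   [A -> [ S ]]
[S]S => [A]S   [S -> A]
[A]S => [[S]]S   [A -> [ S ]]
[[S]]S => [[A]]S   [S -> A]
[[A]]S => [[[S]]]S   [A -> [ S ]]
[[[S]]]S => [[[SS]]]S   [S -> S S]
[[[SS]]]S => [[[{S}S]]]S   [S -> { S }]
[[[{S}S]]]S => [[[{{}}S]]]S   [S -> { }]
[[[{{}}S]]]S => [[[{{}}{S}]]]S   [S -> { S }]
[[[{{}}{S}]]]S => [[[{{}}{{}}]]]S   [S -> { }]
[[[{{}}{{}}]]]S => [[[{{}}{{}}]]]{}   [S -> { }]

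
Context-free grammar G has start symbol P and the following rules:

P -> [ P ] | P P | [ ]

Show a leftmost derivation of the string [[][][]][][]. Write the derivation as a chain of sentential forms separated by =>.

P=>PP=>PPP=>[P]PP=>[PP]PP=>[PPP]PP=>[[]PP]PP=>[[][]P]PP=>[[][][]]PP=>[[][][]][]P=>[[][][]][][]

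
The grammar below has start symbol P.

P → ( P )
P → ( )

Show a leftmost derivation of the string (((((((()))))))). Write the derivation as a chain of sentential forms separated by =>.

P => (P)   [P → ( P )]
(P) => ((P))   [P → ( P )]
((P)) => (((P)))   [P → ( P )]
(((P))) => ((((P))))   [P → ( P )]
((((P)))) => (((((P)))))   [P → ( P )]
(((((P))))) => ((((((P))))))   [P → ( P )]
((((((P)))))) => (((((((P)))))))   [P → ( P )]
(((((((P))))))) => (((((((())))))))   [P → ( )]

P => (P) => ((P)) => (((P))) => ((((P)))) => (((((P))))) => ((((((P)))))) => (((((((P))))))) => (((((((())))))))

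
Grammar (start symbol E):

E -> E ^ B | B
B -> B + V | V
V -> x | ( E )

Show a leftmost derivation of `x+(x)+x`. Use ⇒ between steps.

E⇒B⇒B+V⇒B+V+V⇒V+V+V⇒x+V+V⇒x+(E)+V⇒x+(B)+V⇒x+(V)+V⇒x+(x)+V⇒x+(x)+x

E ⇒ B   [E -> B]
B ⇒ B+V   [B -> B + V]
B+V ⇒ B+V+V   [B -> B + V]
B+V+V ⇒ V+V+V   [B -> V]
V+V+V ⇒ x+V+V   [V -> x]
x+V+V ⇒ x+(E)+V   [V -> ( E )]
x+(E)+V ⇒ x+(B)+V   [E -> B]
x+(B)+V ⇒ x+(V)+V   [B -> V]
x+(V)+V ⇒ x+(x)+V   [V -> x]
x+(x)+V ⇒ x+(x)+x   [V -> x]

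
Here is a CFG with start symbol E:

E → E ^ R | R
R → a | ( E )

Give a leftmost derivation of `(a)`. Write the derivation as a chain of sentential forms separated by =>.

E => R => (E) => (R) => (a)

E => R   [E → R]
R => (E)   [R → ( E )]
(E) => (R)   [E → R]
(R) => (a)   [R → a]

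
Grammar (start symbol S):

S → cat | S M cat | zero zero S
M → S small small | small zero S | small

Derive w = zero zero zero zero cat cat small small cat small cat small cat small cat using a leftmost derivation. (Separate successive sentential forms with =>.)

S => S M cat   [S → S M cat]
S M cat => S M cat M cat   [S → S M cat]
S M cat M cat => zero zero S M cat M cat   [S → zero zero S]
zero zero S M cat M cat => zero zero S M cat M cat M cat   [S → S M cat]
zero zero S M cat M cat M cat => zero zero S M cat M cat M cat M cat   [S → S M cat]
zero zero S M cat M cat M cat M cat => zero zero zero zero S M cat M cat M cat M cat   [S → zero zero S]
zero zero zero zero S M cat M cat M cat M cat => zero zero zero zero cat M cat M cat M cat M cat   [S → cat]
zero zero zero zero cat M cat M cat M cat M cat => zero zero zero zero cat S small small cat M cat M cat M cat   [M → S small small]
zero zero zero zero cat S small small cat M cat M cat M cat => zero zero zero zero cat cat small small cat M cat M cat M cat   [S → cat]
zero zero zero zero cat cat small small cat M cat M cat M cat => zero zero zero zero cat cat small small cat small cat M cat M cat   [M → small]
zero zero zero zero cat cat small small cat small cat M cat M cat => zero zero zero zero cat cat small small cat small cat small cat M cat   [M → small]
zero zero zero zero cat cat small small cat small cat small cat M cat => zero zero zero zero cat cat small small cat small cat small cat small cat   [M → small]

S => S M cat => S M cat M cat => zero zero S M cat M cat => zero zero S M cat M cat M cat => zero zero S M cat M cat M cat M cat => zero zero zero zero S M cat M cat M cat M cat => zero zero zero zero cat M cat M cat M cat M cat => zero zero zero zero cat S small small cat M cat M cat M cat => zero zero zero zero cat cat small small cat M cat M cat M cat => zero zero zero zero cat cat small small cat small cat M cat M cat => zero zero zero zero cat cat small small cat small cat small cat M cat => zero zero zero zero cat cat small small cat small cat small cat small cat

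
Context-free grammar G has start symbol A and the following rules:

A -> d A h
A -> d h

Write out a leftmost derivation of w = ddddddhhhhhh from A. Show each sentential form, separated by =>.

A=>dAh=>ddAhh=>dddAhhh=>ddddAhhhh=>dddddAhhhhh=>ddddddhhhhhh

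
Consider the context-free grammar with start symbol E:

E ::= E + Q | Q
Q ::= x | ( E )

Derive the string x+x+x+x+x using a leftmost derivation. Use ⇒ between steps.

E ⇒ E+Q ⇒ E+Q+Q ⇒ E+Q+Q+Q ⇒ E+Q+Q+Q+Q ⇒ Q+Q+Q+Q+Q ⇒ x+Q+Q+Q+Q ⇒ x+x+Q+Q+Q ⇒ x+x+x+Q+Q ⇒ x+x+x+x+Q ⇒ x+x+x+x+x

E ⇒ E+Q   [E ::= E + Q]
E+Q ⇒ E+Q+Q   [E ::= E + Q]
E+Q+Q ⇒ E+Q+Q+Q   [E ::= E + Q]
E+Q+Q+Q ⇒ E+Q+Q+Q+Q   [E ::= E + Q]
E+Q+Q+Q+Q ⇒ Q+Q+Q+Q+Q   [E ::= Q]
Q+Q+Q+Q+Q ⇒ x+Q+Q+Q+Q   [Q ::= x]
x+Q+Q+Q+Q ⇒ x+x+Q+Q+Q   [Q ::= x]
x+x+Q+Q+Q ⇒ x+x+x+Q+Q   [Q ::= x]
x+x+x+Q+Q ⇒ x+x+x+x+Q   [Q ::= x]
x+x+x+x+Q ⇒ x+x+x+x+x   [Q ::= x]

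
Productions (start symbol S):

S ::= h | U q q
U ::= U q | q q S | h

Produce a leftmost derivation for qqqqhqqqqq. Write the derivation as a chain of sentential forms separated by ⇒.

S ⇒ Uqq   [S ::= U q q]
Uqq ⇒ Uqqq   [U ::= U q]
Uqqq ⇒ qqSqqq   [U ::= q q S]
qqSqqq ⇒ qqUqqqqq   [S ::= U q q]
qqUqqqqq ⇒ qqqqSqqqqq   [U ::= q q S]
qqqqSqqqqq ⇒ qqqqhqqqqq   [S ::= h]

S ⇒ Uqq ⇒ Uqqq ⇒ qqSqqq ⇒ qqUqqqqq ⇒ qqqqSqqqqq ⇒ qqqqhqqqqq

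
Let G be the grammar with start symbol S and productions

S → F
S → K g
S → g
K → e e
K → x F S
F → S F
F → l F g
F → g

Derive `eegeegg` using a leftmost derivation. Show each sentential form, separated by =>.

S=>F=>SF=>KgF=>eegF=>eegSF=>eegKgF=>eegeegF=>eegeegg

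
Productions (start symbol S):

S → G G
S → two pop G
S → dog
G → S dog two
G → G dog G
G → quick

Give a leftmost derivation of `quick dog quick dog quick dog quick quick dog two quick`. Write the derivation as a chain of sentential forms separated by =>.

S => G G => S dog two G => G G dog two G => G dog G G dog two G => G dog G dog G G dog two G => G dog G dog G dog G G dog two G => quick dog G dog G dog G G dog two G => quick dog quick dog G dog G G dog two G => quick dog quick dog quick dog G G dog two G => quick dog quick dog quick dog quick G dog two G => quick dog quick dog quick dog quick quick dog two G => quick dog quick dog quick dog quick quick dog two quick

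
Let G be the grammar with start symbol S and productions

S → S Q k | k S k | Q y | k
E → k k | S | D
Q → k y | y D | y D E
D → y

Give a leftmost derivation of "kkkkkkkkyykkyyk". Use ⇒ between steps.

S ⇒ SQk ⇒ kSkQk ⇒ kSQkkQk ⇒ kkSkQkkQk ⇒ kkkSkkQkkQk ⇒ kkkkSkkkQkkQk ⇒ kkkkkkkkQkkQk ⇒ kkkkkkkkyDkkQk ⇒ kkkkkkkkyykkQk ⇒ kkkkkkkkyykkyDk ⇒ kkkkkkkkyykkyyk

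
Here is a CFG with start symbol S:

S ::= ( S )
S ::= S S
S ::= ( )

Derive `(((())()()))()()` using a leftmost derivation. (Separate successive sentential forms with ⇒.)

S ⇒ SS   [S ::= S S]
SS ⇒ SSS   [S ::= S S]
SSS ⇒ (S)SS   [S ::= ( S )]
(S)SS ⇒ ((S))SS   [S ::= ( S )]
((S))SS ⇒ ((SS))SS   [S ::= S S]
((SS))SS ⇒ ((SSS))SS   [S ::= S S]
((SSS))SS ⇒ (((S)SS))SS   [S ::= ( S )]
(((S)SS))SS ⇒ (((())SS))SS   [S ::= ( )]
(((())SS))SS ⇒ (((())()S))SS   [S ::= ( )]
(((())()S))SS ⇒ (((())()()))SS   [S ::= ( )]
(((())()()))SS ⇒ (((())()()))()S   [S ::= ( )]
(((())()()))()S ⇒ (((())()()))()()   [S ::= ( )]

S ⇒ SS ⇒ SSS ⇒ (S)SS ⇒ ((S))SS ⇒ ((SS))SS ⇒ ((SSS))SS ⇒ (((S)SS))SS ⇒ (((())SS))SS ⇒ (((())()S))SS ⇒ (((())()()))SS ⇒ (((())()()))()S ⇒ (((())()()))()()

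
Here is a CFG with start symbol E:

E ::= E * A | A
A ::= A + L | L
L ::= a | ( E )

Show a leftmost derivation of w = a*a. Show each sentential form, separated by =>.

E => E*A => A*A => L*A => a*A => a*L => a*a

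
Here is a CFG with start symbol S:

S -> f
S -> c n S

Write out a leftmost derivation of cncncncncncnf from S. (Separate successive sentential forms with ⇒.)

S ⇒ cnS   [S -> c n S]
cnS ⇒ cncnS   [S -> c n S]
cncnS ⇒ cncncnS   [S -> c n S]
cncncnS ⇒ cncncncnS   [S -> c n S]
cncncncnS ⇒ cncncncncnS   [S -> c n S]
cncncncncnS ⇒ cncncncncncnS   [S -> c n S]
cncncncncncnS ⇒ cncncncncncnf   [S -> f]

S⇒cnS⇒cncnS⇒cncncnS⇒cncncncnS⇒cncncncncnS⇒cncncncncncnS⇒cncncncncncnf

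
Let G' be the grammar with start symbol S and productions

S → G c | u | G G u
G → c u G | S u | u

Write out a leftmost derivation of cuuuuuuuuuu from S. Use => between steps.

S=>GGu=>SuGu=>GGuuGu=>SuGuuGu=>GGuuGuuGu=>cuGGuuGuuGu=>cuuGuuGuuGu=>cuuuuuGuuGu=>cuuuuuuuuGu=>cuuuuuuuuuu

S => GGu   [S → G G u]
GGu => SuGu   [G → S u]
SuGu => GGuuGu   [S → G G u]
GGuuGu => SuGuuGu   [G → S u]
SuGuuGu => GGuuGuuGu   [S → G G u]
GGuuGuuGu => cuGGuuGuuGu   [G → c u G]
cuGGuuGuuGu => cuuGuuGuuGu   [G → u]
cuuGuuGuuGu => cuuuuuGuuGu   [G → u]
cuuuuuGuuGu => cuuuuuuuuGu   [G → u]
cuuuuuuuuGu => cuuuuuuuuuu   [G → u]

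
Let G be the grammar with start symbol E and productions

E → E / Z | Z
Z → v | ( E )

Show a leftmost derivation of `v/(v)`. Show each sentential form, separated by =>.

E => E/Z => Z/Z => v/Z => v/(E) => v/(Z) => v/(v)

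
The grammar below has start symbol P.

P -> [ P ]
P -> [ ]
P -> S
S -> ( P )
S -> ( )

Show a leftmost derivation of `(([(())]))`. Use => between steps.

P=>S=>(P)=>(S)=>((P))=>(([P]))=>(([S]))=>(([(P)]))=>(([(S)]))=>(([(())]))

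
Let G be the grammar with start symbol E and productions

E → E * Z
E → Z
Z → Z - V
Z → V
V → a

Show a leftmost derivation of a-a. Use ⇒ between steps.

E⇒Z⇒Z-V⇒V-V⇒a-V⇒a-a

E ⇒ Z   [E → Z]
Z ⇒ Z-V   [Z → Z - V]
Z-V ⇒ V-V   [Z → V]
V-V ⇒ a-V   [V → a]
a-V ⇒ a-a   [V → a]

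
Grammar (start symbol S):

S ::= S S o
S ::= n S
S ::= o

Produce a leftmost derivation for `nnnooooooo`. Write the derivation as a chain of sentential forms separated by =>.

S => SSo   [S ::= S S o]
SSo => nSSo   [S ::= n S]
nSSo => nSSoSo   [S ::= S S o]
nSSoSo => nnSSoSo   [S ::= n S]
nnSSoSo => nnnSSoSo   [S ::= n S]
nnnSSoSo => nnnSSoSoSo   [S ::= S S o]
nnnSSoSoSo => nnnoSoSoSo   [S ::= o]
nnnoSoSoSo => nnnoooSoSo   [S ::= o]
nnnoooSoSo => nnnoooooSo   [S ::= o]
nnnoooooSo => nnnooooooo   [S ::= o]

S => SSo => nSSo => nSSoSo => nnSSoSo => nnnSSoSo => nnnSSoSoSo => nnnoSoSoSo => nnnoooSoSo => nnnoooooSo => nnnooooooo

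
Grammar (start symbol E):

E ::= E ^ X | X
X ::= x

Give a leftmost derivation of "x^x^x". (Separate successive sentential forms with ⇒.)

E⇒E^X⇒E^X^X⇒X^X^X⇒x^X^X⇒x^x^X⇒x^x^x

E ⇒ E^X   [E ::= E ^ X]
E^X ⇒ E^X^X   [E ::= E ^ X]
E^X^X ⇒ X^X^X   [E ::= X]
X^X^X ⇒ x^X^X   [X ::= x]
x^X^X ⇒ x^x^X   [X ::= x]
x^x^X ⇒ x^x^x   [X ::= x]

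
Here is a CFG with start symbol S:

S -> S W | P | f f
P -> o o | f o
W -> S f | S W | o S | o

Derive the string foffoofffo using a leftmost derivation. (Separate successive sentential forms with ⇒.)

S ⇒ SW   [S -> S W]
SW ⇒ PW   [S -> P]
PW ⇒ foW   [P -> f o]
foW ⇒ foSW   [W -> S W]
foSW ⇒ foffW   [S -> f f]
foffW ⇒ foffSW   [W -> S W]
foffSW ⇒ foffSWW   [S -> S W]
foffSWW ⇒ foffPWW   [S -> P]
foffPWW ⇒ foffooWW   [P -> o o]
foffooWW ⇒ foffooSfW   [W -> S f]
foffooSfW ⇒ foffoofffW   [S -> f f]
foffoofffW ⇒ foffoofffo   [W -> o]

S ⇒ SW ⇒ PW ⇒ foW ⇒ foSW ⇒ foffW ⇒ foffSW ⇒ foffSWW ⇒ foffPWW ⇒ foffooWW ⇒ foffooSfW ⇒ foffoofffW ⇒ foffoofffo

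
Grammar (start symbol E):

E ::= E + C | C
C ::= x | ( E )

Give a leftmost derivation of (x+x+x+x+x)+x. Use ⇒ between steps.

E ⇒ E+C ⇒ C+C ⇒ (E)+C ⇒ (E+C)+C ⇒ (E+C+C)+C ⇒ (E+C+C+C)+C ⇒ (E+C+C+C+C)+C ⇒ (C+C+C+C+C)+C ⇒ (x+C+C+C+C)+C ⇒ (x+x+C+C+C)+C ⇒ (x+x+x+C+C)+C ⇒ (x+x+x+x+C)+C ⇒ (x+x+x+x+x)+C ⇒ (x+x+x+x+x)+x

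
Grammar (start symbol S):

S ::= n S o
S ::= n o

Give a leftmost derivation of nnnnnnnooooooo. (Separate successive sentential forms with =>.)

S => nSo => nnSoo => nnnSooo => nnnnSoooo => nnnnnSooooo => nnnnnnSoooooo => nnnnnnnooooooo

S => nSo   [S ::= n S o]
nSo => nnSoo   [S ::= n S o]
nnSoo => nnnSooo   [S ::= n S o]
nnnSooo => nnnnSoooo   [S ::= n S o]
nnnnSoooo => nnnnnSooooo   [S ::= n S o]
nnnnnSooooo => nnnnnnSoooooo   [S ::= n S o]
nnnnnnSoooooo => nnnnnnnooooooo   [S ::= n o]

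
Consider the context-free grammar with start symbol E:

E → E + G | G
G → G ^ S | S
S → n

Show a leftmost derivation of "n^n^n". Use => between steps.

E => G => G^S => G^S^S => S^S^S => n^S^S => n^n^S => n^n^n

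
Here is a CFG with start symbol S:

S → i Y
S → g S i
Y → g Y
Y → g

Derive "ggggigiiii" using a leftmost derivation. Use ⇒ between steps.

S⇒gSi⇒ggSii⇒gggSiii⇒ggggSiiii⇒ggggiYiiii⇒ggggigiiii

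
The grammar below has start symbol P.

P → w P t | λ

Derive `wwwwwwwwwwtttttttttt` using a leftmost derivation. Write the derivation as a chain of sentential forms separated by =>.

P=>wPt=>wwPtt=>wwwPttt=>wwwwPtttt=>wwwwwPttttt=>wwwwwwPtttttt=>wwwwwwwPttttttt=>wwwwwwwwPtttttttt=>wwwwwwwwwPttttttttt=>wwwwwwwwwwPtttttttttt=>wwwwwwwwwwtttttttttt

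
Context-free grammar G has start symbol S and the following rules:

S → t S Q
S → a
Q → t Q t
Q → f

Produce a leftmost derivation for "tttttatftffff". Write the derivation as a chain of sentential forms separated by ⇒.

S⇒tSQ⇒ttSQQ⇒tttSQQQ⇒ttttSQQQQ⇒tttttSQQQQQ⇒tttttaQQQQQ⇒tttttatQtQQQQ⇒tttttatftQQQQ⇒tttttatftfQQQ⇒tttttatftffQQ⇒tttttatftfffQ⇒tttttatftffff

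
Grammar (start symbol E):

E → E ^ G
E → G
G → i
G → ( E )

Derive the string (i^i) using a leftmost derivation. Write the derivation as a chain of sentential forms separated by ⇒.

E ⇒ G ⇒ (E) ⇒ (E^G) ⇒ (G^G) ⇒ (i^G) ⇒ (i^i)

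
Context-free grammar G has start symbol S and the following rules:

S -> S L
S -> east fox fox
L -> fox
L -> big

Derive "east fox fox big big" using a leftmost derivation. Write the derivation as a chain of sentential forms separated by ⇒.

S ⇒ S L   [S -> S L]
S L ⇒ S L L   [S -> S L]
S L L ⇒ east fox fox L L   [S -> east fox fox]
east fox fox L L ⇒ east fox fox big L   [L -> big]
east fox fox big L ⇒ east fox fox big big   [L -> big]

S ⇒ S L ⇒ S L L ⇒ east fox fox L L ⇒ east fox fox big L ⇒ east fox fox big big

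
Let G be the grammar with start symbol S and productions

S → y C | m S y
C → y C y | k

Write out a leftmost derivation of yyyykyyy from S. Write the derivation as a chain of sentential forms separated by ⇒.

S⇒yC⇒yyCy⇒yyyCyy⇒yyyyCyyy⇒yyyykyyy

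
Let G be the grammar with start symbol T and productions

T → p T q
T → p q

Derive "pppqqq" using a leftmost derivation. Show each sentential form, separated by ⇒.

T⇒pTq⇒ppTqq⇒pppqqq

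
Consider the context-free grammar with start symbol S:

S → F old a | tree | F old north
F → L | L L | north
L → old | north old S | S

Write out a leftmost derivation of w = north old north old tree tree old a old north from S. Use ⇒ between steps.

S ⇒ F old north   [S → F old north]
F old north ⇒ L old north   [F → L]
L old north ⇒ north old S old north   [L → north old S]
north old S old north ⇒ north old F old a old north   [S → F old a]
north old F old a old north ⇒ north old L L old a old north   [F → L L]
north old L L old a old north ⇒ north old north old S L old a old north   [L → north old S]
north old north old S L old a old north ⇒ north old north old tree L old a old north   [S → tree]
north old north old tree L old a old north ⇒ north old north old tree S old a old north   [L → S]
north old north old tree S old a old north ⇒ north old north old tree tree old a old north   [S → tree]

S ⇒ F old north ⇒ L old north ⇒ north old S old north ⇒ north old F old a old north ⇒ north old L L old a old north ⇒ north old north old S L old a old north ⇒ north old north old tree L old a old north ⇒ north old north old tree S old a old north ⇒ north old north old tree tree old a old north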